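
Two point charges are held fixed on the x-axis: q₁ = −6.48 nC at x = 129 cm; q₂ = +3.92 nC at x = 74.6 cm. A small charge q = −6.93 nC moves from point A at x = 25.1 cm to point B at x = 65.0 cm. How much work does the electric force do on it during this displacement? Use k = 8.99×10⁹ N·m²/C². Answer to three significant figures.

The work done by the electric force is W_field = −ΔU = −q(V_B − V_A) = q(V_A − V_B).
At A: distances to the source charges are 1.04 m, 0.495 m; V_A = Σ kqᵢ/rᵢ = 15.1 V.
At B: distances to the source charges are 0.640 m, 0.0960 m; V_B = Σ kqᵢ/rᵢ = 276 V.
ΔV = V_B − V_A = 261 V.
W_field = −qΔV = −(-6.93×10⁻⁹ C)(261 V) = 1.81×10⁻⁶ J.

1.81×10⁻⁶ J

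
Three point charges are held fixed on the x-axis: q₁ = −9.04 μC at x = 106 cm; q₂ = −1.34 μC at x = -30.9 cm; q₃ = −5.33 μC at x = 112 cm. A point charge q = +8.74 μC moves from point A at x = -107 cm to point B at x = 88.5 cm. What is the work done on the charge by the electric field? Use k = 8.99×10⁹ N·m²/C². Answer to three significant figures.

The work done by the electric force is W_field = −ΔU = −q(V_B − V_A) = q(V_A − V_B).
At A: distances to the source charges are 2.13 m, 0.761 m, 2.19 m; V_A = Σ kqᵢ/rᵢ = -7.59×10⁴ V.
At B: distances to the source charges are 0.175 m, 1.19 m, 0.235 m; V_B = Σ kqᵢ/rᵢ = -6.78×10⁵ V.
ΔV = V_B − V_A = -6.03×10⁵ V.
W_field = −qΔV = −(8.74×10⁻⁶ C)(-6.03×10⁵ V) = 5.27 J.

5.27 J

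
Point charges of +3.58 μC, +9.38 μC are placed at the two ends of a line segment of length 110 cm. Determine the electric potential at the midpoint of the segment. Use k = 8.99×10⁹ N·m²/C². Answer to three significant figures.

2.12×10⁵ V

Electric potential is a scalar, so the contributions from each charge add algebraically: V = Σ kqᵢ/rᵢ.
Each charge is 0.550 m from the midpoint.
V = k[(3.58×10⁻⁶)/(0.550) + (9.38×10⁻⁶)/(0.550)] = 2.12×10⁵ V.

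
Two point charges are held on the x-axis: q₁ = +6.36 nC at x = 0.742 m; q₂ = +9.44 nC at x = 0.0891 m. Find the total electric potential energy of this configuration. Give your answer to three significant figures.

The work to assemble the configuration equals its total potential energy, U = Σ kqᵢqⱼ/rᵢⱼ over all pairs.
Pair separations: r₁₂ = 0.653 m.
U = (8.27×10⁻⁷) = 8.27×10⁻⁷ J.

8.27×10⁻⁷ J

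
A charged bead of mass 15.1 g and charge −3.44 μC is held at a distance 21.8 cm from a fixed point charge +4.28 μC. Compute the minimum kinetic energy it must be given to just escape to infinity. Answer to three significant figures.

To just escape, total mechanical energy must reach zero at infinity: ½mv²_min + U = 0, so ½mv²_min = −U = |kQq|/r.
|U| = |kQq|/r = (8.99×10⁹ N·m²/C²)(4.28×10⁻⁶)(3.44×10⁻⁶)/(0.218) = 0.607 J.

0.607 J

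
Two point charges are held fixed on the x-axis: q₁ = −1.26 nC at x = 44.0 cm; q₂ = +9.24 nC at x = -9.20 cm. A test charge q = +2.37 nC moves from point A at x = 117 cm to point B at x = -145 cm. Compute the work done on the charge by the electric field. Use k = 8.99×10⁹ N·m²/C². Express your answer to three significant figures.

-1.15×10⁻⁸ J

The work done by the electric force is W_field = −ΔU = −q(V_B − V_A) = q(V_A − V_B).
At A: distances to the source charges are 0.730 m, 1.26 m; V_A = Σ kqᵢ/rᵢ = 50.3 V.
At B: distances to the source charges are 1.89 m, 1.36 m; V_B = Σ kqᵢ/rᵢ = 55.2 V.
ΔV = V_B − V_A = 4.87 V.
W_field = −qΔV = −(2.37×10⁻⁹ C)(4.87 V) = -1.15×10⁻⁸ J.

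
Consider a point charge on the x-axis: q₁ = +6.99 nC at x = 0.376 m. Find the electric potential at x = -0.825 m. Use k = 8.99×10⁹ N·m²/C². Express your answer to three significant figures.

Electric potential is a scalar, so the contributions from each charge add algebraically: V = Σ kqᵢ/rᵢ.
V = k[(6.99×10⁻⁹)/(1.20)] = 52.3 V.

52.3 V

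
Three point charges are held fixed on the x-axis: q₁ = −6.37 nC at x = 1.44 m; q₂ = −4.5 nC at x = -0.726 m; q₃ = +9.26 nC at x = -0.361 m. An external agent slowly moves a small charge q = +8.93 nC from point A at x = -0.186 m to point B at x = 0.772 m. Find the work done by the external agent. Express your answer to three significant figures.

For quasistatic motion the external work equals the change in potential energy: W_ext = qΔV = q(V_B − V_A).
At A: distances to the source charges are 1.63 m, 0.540 m, 0.175 m; V_A = Σ kqᵢ/rᵢ = 366 V.
At B: distances to the source charges are 0.668 m, 1.50 m, 1.13 m; V_B = Σ kqᵢ/rᵢ = -39.3 V.
ΔV = V_B − V_A = -405 V.
W_ext = qΔV = (8.93×10⁻⁹ C)(-405 V) = -3.62×10⁻⁶ J.

-3.62×10⁻⁶ J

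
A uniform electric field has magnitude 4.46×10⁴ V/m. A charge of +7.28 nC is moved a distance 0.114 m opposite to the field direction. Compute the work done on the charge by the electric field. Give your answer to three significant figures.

-3.70×10⁻⁵ J

The potential change for a displacement 0.114 m opposite to the field direction is ΔV = +Ed = 5080 V.
W_field = −qΔV = -3.70×10⁻⁵ J.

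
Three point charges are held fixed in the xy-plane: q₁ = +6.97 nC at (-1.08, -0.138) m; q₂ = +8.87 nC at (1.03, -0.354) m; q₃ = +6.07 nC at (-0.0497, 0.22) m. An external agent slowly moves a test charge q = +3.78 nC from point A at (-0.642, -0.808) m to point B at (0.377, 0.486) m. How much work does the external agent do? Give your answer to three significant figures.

1.99×10⁻⁷ J

For quasistatic motion the external work equals the change in potential energy: W_ext = qΔV = q(V_B − V_A).
At A: distances to the source charges are 0.800 m, 1.73 m, 1.19 m; V_A = Σ kqᵢ/rᵢ = 170 V.
At B: distances to the source charges are 1.58 m, 1.06 m, 0.503 m; V_B = Σ kqᵢ/rᵢ = 223 V.
ΔV = V_B − V_A = 52.7 V.
W_ext = qΔV = (3.78×10⁻⁹ C)(52.7 V) = 1.99×10⁻⁷ J.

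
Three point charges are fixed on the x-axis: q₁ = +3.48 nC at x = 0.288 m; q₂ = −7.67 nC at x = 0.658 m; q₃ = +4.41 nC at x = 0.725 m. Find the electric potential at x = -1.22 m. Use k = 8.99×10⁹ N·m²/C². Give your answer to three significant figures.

4.41 V

Electric potential is a scalar, so the contributions from each charge add algebraically: V = Σ kqᵢ/rᵢ.
Distances from the field point to each charge: r₁ = 1.51 m, r₂ = 1.88 m, r₃ = 1.94 m.
V = k[(3.48×10⁻⁹)/(1.51) + (-7.67×10⁻⁹)/(1.88) + (4.41×10⁻⁹)/(1.94)] = 4.41 V.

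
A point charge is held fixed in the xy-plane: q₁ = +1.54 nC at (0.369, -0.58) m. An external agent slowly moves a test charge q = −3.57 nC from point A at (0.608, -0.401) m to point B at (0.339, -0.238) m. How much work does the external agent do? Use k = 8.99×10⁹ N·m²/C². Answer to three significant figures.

For quasistatic motion the external work equals the change in potential energy: W_ext = qΔV = q(V_B − V_A).
At A: distance to the source charge is 0.299 m; V_A = kq₁/r = 46.4 V.
At B: distance to the source charge is 0.343 m; V_B = kq₁/r = 40.3 V.
ΔV = V_B − V_A = -6.04 V.
W_ext = qΔV = (-3.57×10⁻⁹ C)(-6.04 V) = 2.16×10⁻⁸ J.

2.16×10⁻⁸ J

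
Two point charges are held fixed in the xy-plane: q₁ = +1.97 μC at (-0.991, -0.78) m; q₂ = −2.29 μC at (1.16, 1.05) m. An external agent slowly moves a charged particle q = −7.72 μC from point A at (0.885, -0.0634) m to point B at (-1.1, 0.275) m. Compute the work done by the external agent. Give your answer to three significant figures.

-0.133 J

For quasistatic motion the external work equals the change in potential energy: W_ext = qΔV = q(V_B − V_A).
At A: distances to the source charges are 2.01 m, 1.15 m; V_A = Σ kqᵢ/rᵢ = -9130 V.
At B: distances to the source charges are 1.06 m, 2.39 m; V_B = Σ kqᵢ/rᵢ = 8080 V.
ΔV = V_B − V_A = 1.72×10⁴ V.
W_ext = qΔV = (-7.72×10⁻⁶ C)(1.72×10⁴ V) = -0.133 J.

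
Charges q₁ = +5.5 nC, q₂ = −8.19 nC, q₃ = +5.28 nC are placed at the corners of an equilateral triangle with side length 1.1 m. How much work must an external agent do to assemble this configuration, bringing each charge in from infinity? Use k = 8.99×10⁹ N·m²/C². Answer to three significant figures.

-4.84×10⁻⁷ J

The assembly work is the sum of pairwise potential energies, U = Σ_{i<j} kqᵢqⱼ/rᵢⱼ.
All three pair separations equal the side length, 1.10 m.
U = (-3.68×10⁻⁷) + (2.37×10⁻⁷) + (-3.53×10⁻⁷) = -4.84×10⁻⁷ J.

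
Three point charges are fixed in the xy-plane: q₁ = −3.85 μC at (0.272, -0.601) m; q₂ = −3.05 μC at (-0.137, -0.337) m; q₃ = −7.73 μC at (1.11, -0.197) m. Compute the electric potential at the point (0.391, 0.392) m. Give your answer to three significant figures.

The total potential is the scalar sum of each charge's contribution, V = Σ kqᵢ/rᵢ.
Distances from the field point to each charge: r₁ = 1.00 m, r₂ = 0.900 m, r₃ = 0.929 m.
V = k[(-3.85×10⁻⁶)/(1.00) + (-3.05×10⁻⁶)/(0.900) + (-7.73×10⁻⁶)/(0.929)] = -1.40×10⁵ V.

-1.40×10⁵ V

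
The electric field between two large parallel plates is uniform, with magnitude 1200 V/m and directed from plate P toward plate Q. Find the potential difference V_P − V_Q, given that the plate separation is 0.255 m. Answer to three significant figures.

In a uniform field, potential decreases in the direction of E: ΔV = −E·d for a displacement d parallel to E.
Going from Q to P is a displacement of 0.255 m opposite to the field, so V_P − V_Q = +Ed = 306 V.

306 V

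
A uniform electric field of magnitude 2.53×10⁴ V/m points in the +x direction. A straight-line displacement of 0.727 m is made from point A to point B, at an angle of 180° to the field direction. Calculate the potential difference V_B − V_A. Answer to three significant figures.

1.84×10⁴ V

Only the component of displacement along E changes the potential: ΔV = −E·d·cosθ.
ΔV = −(2.53×10⁴ V/m)(0.727 m)cos180° = 1.84×10⁴ V.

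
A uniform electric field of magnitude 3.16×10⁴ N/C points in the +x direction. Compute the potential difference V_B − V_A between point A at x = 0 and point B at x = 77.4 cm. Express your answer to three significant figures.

-2.45×10⁴ V

In a uniform field, potential decreases in the direction of E: V_B − V_A = −E·Δx.
V_B − V_A = −(3.16×10⁴ V/m)(0.774 m) = -2.45×10⁴ V.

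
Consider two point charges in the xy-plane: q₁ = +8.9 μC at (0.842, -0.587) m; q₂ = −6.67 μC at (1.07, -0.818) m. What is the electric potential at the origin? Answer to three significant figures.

Electric potential is a scalar, so the contributions from each charge add algebraically: V = Σ kqᵢ/rᵢ.
Distances from the field point to each charge: r₁ = 1.03 m, r₂ = 1.35 m.
V = k[(8.90×10⁻⁶)/(1.03) + (-6.67×10⁻⁶)/(1.35)] = 3.34×10⁴ V.

3.34×10⁴ V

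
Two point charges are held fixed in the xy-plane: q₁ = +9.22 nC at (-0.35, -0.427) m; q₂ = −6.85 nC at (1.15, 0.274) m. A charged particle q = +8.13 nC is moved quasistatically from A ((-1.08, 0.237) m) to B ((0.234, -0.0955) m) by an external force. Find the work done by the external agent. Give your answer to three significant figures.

For quasistatic motion the external work equals the change in potential energy: W_ext = qΔV = q(V_B − V_A).
At A: distances to the source charges are 0.987 m, 2.23 m; V_A = Σ kqᵢ/rᵢ = 56.4 V.
At B: distances to the source charges are 0.672 m, 0.988 m; V_B = Σ kqᵢ/rᵢ = 61.1 V.
ΔV = V_B − V_A = 4.70 V.
W_ext = qΔV = (8.13×10⁻⁹ C)(4.70 V) = 3.82×10⁻⁸ J.

3.82×10⁻⁸ J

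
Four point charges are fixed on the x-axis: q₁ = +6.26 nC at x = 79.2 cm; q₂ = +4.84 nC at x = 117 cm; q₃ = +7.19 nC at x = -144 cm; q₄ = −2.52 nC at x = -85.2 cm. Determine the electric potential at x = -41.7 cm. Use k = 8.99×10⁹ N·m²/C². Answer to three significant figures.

85.1 V

The total potential is the scalar sum of each charge's contribution, V = Σ kqᵢ/rᵢ.
Distances from the field point to each charge: r₁ = 1.21 m, r₂ = 1.59 m, r₃ = 1.02 m, r₄ = 0.435 m.
V = k[(6.26×10⁻⁹)/(1.21) + (4.84×10⁻⁹)/(1.59) + (7.19×10⁻⁹)/(1.02) + (-2.52×10⁻⁹)/(0.435)] = 85.1 V.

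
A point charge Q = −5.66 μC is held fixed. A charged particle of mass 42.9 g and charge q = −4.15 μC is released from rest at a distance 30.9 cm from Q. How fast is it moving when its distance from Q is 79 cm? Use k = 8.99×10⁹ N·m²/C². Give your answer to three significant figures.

4.40 m/s

Only the electrostatic force acts, so mechanical energy is conserved: ½mv² = U₁ − U₂ = kQq(1/r₁ − 1/r₂).
U₁ − U₂ = (8.99×10⁹ N·m²/C²)(-5.66×10⁻⁶ C)(-4.15×10⁻⁶ C)(1/0.309 − 1/0.790) = 0.416 J.
v = √(2·0.416/0.0429) = 4.40 m/s.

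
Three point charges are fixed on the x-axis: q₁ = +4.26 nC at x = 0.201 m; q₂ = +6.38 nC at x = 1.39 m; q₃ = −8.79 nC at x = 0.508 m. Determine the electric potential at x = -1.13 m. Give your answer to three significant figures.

3.29 V

Electric potential is a scalar, so the contributions from each charge add algebraically: V = Σ kqᵢ/rᵢ.
Distances from the field point to each charge: r₁ = 1.33 m, r₂ = 2.52 m, r₃ = 1.64 m.
V = k[(4.26×10⁻⁹)/(1.33) + (6.38×10⁻⁹)/(2.52) + (-8.79×10⁻⁹)/(1.64)] = 3.29 V.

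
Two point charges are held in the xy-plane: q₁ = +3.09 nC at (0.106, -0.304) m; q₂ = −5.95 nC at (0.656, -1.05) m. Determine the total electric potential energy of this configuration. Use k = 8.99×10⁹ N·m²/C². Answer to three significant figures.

-1.78×10⁻⁷ J

The assembly work is the sum of pairwise potential energies, U = Σ_{i<j} kqᵢqⱼ/rᵢⱼ.
Pair separations: r₁₂ = 0.927 m.
U = (-1.78×10⁻⁷) = -1.78×10⁻⁷ J.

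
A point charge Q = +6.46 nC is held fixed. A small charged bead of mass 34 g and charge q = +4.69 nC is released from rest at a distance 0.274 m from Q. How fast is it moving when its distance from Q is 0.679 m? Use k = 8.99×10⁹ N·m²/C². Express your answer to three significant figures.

5.91×10⁻³ m/s

Only the electrostatic force acts, so mechanical energy is conserved: ½mv² = U₁ − U₂ = kQq(1/r₁ − 1/r₂).
U₁ − U₂ = (8.99×10⁹ N·m²/C²)(6.46×10⁻⁹ C)(4.69×10⁻⁹ C)(1/0.274 − 1/0.679) = 5.93×10⁻⁷ J.
v = √(2·5.93×10⁻⁷/0.0340) = 5.91×10⁻³ m/s.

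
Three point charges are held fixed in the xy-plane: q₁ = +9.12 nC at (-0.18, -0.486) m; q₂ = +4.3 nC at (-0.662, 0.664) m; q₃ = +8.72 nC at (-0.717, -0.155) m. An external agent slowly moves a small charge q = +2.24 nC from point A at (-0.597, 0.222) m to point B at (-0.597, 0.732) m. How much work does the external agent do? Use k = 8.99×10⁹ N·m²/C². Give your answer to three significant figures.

For quasistatic motion the external work equals the change in potential energy: W_ext = qΔV = q(V_B − V_A).
At A: distances to the source charges are 0.822 m, 0.447 m, 0.396 m; V_A = Σ kqᵢ/rᵢ = 384 V.
At B: distances to the source charges are 1.29 m, 0.0941 m, 0.895 m; V_B = Σ kqᵢ/rᵢ = 562 V.
ΔV = V_B − V_A = 178 V.
W_ext = qΔV = (2.24×10⁻⁹ C)(178 V) = 3.98×10⁻⁷ J.

3.98×10⁻⁷ J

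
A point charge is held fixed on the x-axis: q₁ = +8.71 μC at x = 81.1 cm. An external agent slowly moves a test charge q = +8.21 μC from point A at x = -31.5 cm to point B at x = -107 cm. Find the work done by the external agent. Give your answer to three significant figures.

For quasistatic motion the external work equals the change in potential energy: W_ext = qΔV = q(V_B − V_A).
At A: distance to the source charge is 1.13 m; V_A = kq₁/r = 6.95×10⁴ V.
At B: distance to the source charge is 1.88 m; V_B = kq₁/r = 4.16×10⁴ V.
ΔV = V_B − V_A = -2.79×10⁴ V.
W_ext = qΔV = (8.21×10⁻⁶ C)(-2.79×10⁴ V) = -0.229 J.

-0.229 J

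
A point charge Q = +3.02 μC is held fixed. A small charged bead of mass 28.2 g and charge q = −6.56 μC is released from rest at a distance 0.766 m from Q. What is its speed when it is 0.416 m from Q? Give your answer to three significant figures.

Only the electrostatic force acts, so mechanical energy is conserved: ½mv² = U₁ − U₂ = kQq(1/r₁ − 1/r₂).
U₁ − U₂ = (8.99×10⁹ N·m²/C²)(3.02×10⁻⁶ C)(-6.56×10⁻⁶ C)(1/0.766 − 1/0.416) = 0.196 J.
v = √(2·0.196/0.0282) = 3.72 m/s.

3.72 m/s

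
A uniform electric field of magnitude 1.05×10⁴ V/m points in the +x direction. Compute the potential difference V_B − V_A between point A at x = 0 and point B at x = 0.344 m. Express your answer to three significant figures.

-3610 V

In a uniform field, potential decreases in the direction of E: V_B − V_A = −E·Δx.
V_B − V_A = −(1.05×10⁴ V/m)(0.344 m) = -3610 V.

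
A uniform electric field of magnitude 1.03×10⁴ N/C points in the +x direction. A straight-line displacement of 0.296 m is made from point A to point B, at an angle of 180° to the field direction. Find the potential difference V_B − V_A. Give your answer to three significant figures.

3050 V

Only the component of displacement along E changes the potential: ΔV = −E·d·cosθ.
ΔV = −(1.03×10⁴ V/m)(0.296 m)cos180° = 3050 V.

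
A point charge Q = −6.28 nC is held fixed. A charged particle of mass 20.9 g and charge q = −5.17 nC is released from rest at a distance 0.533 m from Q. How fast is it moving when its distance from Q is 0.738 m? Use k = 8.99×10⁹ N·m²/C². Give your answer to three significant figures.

Only the electrostatic force acts, so mechanical energy is conserved: ½mv² = U₁ − U₂ = kQq(1/r₁ − 1/r₂).
U₁ − U₂ = (8.99×10⁹ N·m²/C²)(-6.28×10⁻⁹ C)(-5.17×10⁻⁹ C)(1/0.533 − 1/0.738) = 1.52×10⁻⁷ J.
v = √(2·1.52×10⁻⁷/0.0209) = 3.82×10⁻³ m/s.

3.82×10⁻³ m/s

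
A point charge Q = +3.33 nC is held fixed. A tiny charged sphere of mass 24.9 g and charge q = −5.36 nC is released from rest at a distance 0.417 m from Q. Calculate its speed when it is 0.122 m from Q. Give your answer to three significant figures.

Only the electrostatic force acts, so mechanical energy is conserved: ½mv² = U₁ − U₂ = kQq(1/r₁ − 1/r₂).
U₁ − U₂ = (8.99×10⁹ N·m²/C²)(3.33×10⁻⁹ C)(-5.36×10⁻⁹ C)(1/0.417 − 1/0.122) = 9.30×10⁻⁷ J.
v = √(2·9.30×10⁻⁷/0.0249) = 8.64×10⁻³ m/s.

8.64×10⁻³ m/s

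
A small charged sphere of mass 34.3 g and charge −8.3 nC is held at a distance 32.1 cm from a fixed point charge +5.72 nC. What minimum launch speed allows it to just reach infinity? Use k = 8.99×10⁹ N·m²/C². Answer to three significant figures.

To just escape, total mechanical energy must reach zero at infinity: ½mv²_min + U = 0, so ½mv²_min = −U = |kQq|/r.
|U| = |kQq|/r = (8.99×10⁹ N·m²/C²)(5.72×10⁻⁹)(8.30×10⁻⁹)/(0.321) = 1.33×10⁻⁶ J.
v_min = √(2|U|/m) = √(2·1.33×10⁻⁶/0.0343) = 8.81×10⁻³ m/s.

8.81×10⁻³ m/s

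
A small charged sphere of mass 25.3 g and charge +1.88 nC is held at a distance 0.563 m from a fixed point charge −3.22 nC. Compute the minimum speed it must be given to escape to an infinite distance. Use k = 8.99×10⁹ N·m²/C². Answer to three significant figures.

2.76×10⁻³ m/s

To just escape, total mechanical energy must reach zero at infinity: ½mv²_min + U = 0, so ½mv²_min = −U = |kQq|/r.
|U| = |kQq|/r = (8.99×10⁹ N·m²/C²)(3.22×10⁻⁹)(1.88×10⁻⁹)/(0.563) = 9.67×10⁻⁸ J.
v_min = √(2|U|/m) = √(2·9.67×10⁻⁸/0.0253) = 2.76×10⁻³ m/s.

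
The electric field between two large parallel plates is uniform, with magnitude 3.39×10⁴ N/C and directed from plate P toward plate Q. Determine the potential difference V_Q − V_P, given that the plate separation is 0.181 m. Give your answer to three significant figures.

-6140 V

In a uniform field, potential decreases in the direction of E: ΔV = −E·d for a displacement d parallel to E.
Going from P to Q is a displacement of 0.181 m along the field, so V_Q − V_P = −Ed = -6140 V.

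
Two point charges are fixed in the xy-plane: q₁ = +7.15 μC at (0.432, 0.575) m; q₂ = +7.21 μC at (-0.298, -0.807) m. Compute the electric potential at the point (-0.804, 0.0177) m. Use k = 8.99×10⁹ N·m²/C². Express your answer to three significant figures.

The total potential is the scalar sum of each charge's contribution, V = Σ kqᵢ/rᵢ.
Distances from the field point to each charge: r₁ = 1.36 m, r₂ = 0.968 m.
V = k[(7.15×10⁻⁶)/(1.36) + (7.21×10⁻⁶)/(0.968)] = 1.14×10⁵ V.

1.14×10⁵ V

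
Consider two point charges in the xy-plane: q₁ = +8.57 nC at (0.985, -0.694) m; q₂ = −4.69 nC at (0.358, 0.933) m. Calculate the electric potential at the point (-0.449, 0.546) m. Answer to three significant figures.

Electric potential is a scalar, so the contributions from each charge add algebraically: V = Σ kqᵢ/rᵢ.
Distances from the field point to each charge: r₁ = 1.90 m, r₂ = 0.895 m.
V = k[(8.57×10⁻⁹)/(1.90) + (-4.69×10⁻⁹)/(0.895)] = -6.47 V.

-6.47 V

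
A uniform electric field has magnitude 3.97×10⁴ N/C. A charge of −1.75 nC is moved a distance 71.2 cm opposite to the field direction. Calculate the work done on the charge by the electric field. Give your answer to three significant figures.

The potential change for a displacement 71.2 cm opposite to the field direction is ΔV = +Ed = 2.83×10⁴ V.
W_field = −qΔV = 4.95×10⁻⁵ J.

4.95×10⁻⁵ J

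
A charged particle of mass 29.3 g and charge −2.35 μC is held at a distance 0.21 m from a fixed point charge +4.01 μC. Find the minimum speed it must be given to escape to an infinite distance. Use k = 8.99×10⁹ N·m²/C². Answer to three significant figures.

To just escape, total mechanical energy must reach zero at infinity: ½mv²_min + U = 0, so ½mv²_min = −U = |kQq|/r.
|U| = |kQq|/r = (8.99×10⁹ N·m²/C²)(4.01×10⁻⁶)(2.35×10⁻⁶)/(0.210) = 0.403 J.
v_min = √(2|U|/m) = √(2·0.403/0.0293) = 5.25 m/s.

5.25 m/s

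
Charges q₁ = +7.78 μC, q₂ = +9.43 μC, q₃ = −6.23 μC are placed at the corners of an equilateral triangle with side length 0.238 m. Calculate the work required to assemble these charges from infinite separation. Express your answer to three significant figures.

-1.28 J

The assembly work is the sum of pairwise potential energies, U = Σ_{i<j} kqᵢqⱼ/rᵢⱼ.
All three pair separations equal the side length, 0.238 m.
U = (2.77) + (-1.83) + (-2.22) = -1.28 J.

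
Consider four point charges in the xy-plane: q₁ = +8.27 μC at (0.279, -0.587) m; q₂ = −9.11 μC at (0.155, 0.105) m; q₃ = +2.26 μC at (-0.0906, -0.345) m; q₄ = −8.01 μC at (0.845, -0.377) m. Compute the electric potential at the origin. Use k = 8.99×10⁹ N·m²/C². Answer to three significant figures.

-3.44×10⁵ V

Electric potential is a scalar, so the contributions from each charge add algebraically: V = Σ kqᵢ/rᵢ.
Distances from the field point to each charge: r₁ = 0.650 m, r₂ = 0.187 m, r₃ = 0.357 m, r₄ = 0.925 m.
V = k[(8.27×10⁻⁶)/(0.650) + (-9.11×10⁻⁶)/(0.187) + (2.26×10⁻⁶)/(0.357) + (-8.01×10⁻⁶)/(0.925)] = -3.44×10⁵ V.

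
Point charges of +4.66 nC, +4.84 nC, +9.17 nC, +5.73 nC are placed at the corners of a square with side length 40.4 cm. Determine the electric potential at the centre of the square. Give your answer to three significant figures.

Electric potential is a scalar, so the contributions from each charge add algebraically: V = Σ kqᵢ/rᵢ.
The distance from each corner to the centre is a√2/2 = 0.286 m.
V = k[(4.66×10⁻⁹)/(0.286) + (4.84×10⁻⁹)/(0.286) + (9.17×10⁻⁹)/(0.286) + (5.73×10⁻⁹)/(0.286)] = 768 V.

768 V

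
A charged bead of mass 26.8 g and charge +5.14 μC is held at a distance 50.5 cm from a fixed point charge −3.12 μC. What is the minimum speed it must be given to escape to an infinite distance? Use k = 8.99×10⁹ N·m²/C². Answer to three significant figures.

4.62 m/s

To just escape, total mechanical energy must reach zero at infinity: ½mv²_min + U = 0, so ½mv²_min = −U = |kQq|/r.
|U| = |kQq|/r = (8.99×10⁹ N·m²/C²)(3.12×10⁻⁶)(5.14×10⁻⁶)/(0.505) = 0.285 J.
v_min = √(2|U|/m) = √(2·0.285/0.0268) = 4.62 m/s.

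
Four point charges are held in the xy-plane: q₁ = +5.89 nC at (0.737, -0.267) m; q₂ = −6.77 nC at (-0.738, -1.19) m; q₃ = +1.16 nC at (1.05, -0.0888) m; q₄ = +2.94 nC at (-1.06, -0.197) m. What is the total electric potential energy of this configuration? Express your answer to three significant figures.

The assembly work is the sum of pairwise potential energies, U = Σ_{i<j} kqᵢqⱼ/rᵢⱼ.
Pair separations: r₁₂ = 1.74 m, r₁₃ = 0.360 m, r₁₄ = 1.80 m, r₂₃ = 2.10 m, r₂₄ = 1.04 m, r₃₄ = 2.11 m.
Summing all 6 pair terms gives U = -1.39×10⁻⁷ J.

-1.39×10⁻⁷ J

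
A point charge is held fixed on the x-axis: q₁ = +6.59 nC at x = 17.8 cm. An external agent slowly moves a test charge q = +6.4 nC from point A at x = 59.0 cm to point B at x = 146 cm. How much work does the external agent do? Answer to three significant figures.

-6.25×10⁻⁷ J

For quasistatic motion the external work equals the change in potential energy: W_ext = qΔV = q(V_B − V_A).
At A: distance to the source charge is 0.412 m; V_A = kq₁/r = 144 V.
At B: distance to the source charge is 1.28 m; V_B = kq₁/r = 46.2 V.
ΔV = V_B − V_A = -97.6 V.
W_ext = qΔV = (6.40×10⁻⁹ C)(-97.6 V) = -6.25×10⁻⁷ J.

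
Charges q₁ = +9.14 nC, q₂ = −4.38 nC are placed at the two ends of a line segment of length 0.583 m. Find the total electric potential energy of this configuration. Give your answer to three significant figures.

The assembly work is the sum of pairwise potential energies, U = Σ_{i<j} kqᵢqⱼ/rᵢⱼ.
The separation is r = 0.583 m.
U = (-6.17×10⁻⁷) = -6.17×10⁻⁷ J.

-6.17×10⁻⁷ J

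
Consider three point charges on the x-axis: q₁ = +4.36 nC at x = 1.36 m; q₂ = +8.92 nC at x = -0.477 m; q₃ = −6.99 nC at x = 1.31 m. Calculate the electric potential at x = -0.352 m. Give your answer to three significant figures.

627 V

The total potential is the scalar sum of each charge's contribution, V = Σ kqᵢ/rᵢ.
Distances from the field point to each charge: r₁ = 1.71 m, r₂ = 0.125 m, r₃ = 1.66 m.
V = k[(4.36×10⁻⁹)/(1.71) + (8.92×10⁻⁹)/(0.125) + (-6.99×10⁻⁹)/(1.66)] = 627 V.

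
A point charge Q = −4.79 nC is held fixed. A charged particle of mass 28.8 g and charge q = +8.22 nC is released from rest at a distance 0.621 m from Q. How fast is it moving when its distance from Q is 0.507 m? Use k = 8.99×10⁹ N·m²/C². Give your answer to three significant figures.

2.98×10⁻³ m/s

Only the electrostatic force acts, so mechanical energy is conserved: ½mv² = U₁ − U₂ = kQq(1/r₁ − 1/r₂).
U₁ − U₂ = (8.99×10⁹ N·m²/C²)(-4.79×10⁻⁹ C)(8.22×10⁻⁹ C)(1/0.621 − 1/0.507) = 1.28×10⁻⁷ J.
v = √(2·1.28×10⁻⁷/0.0288) = 2.98×10⁻³ m/s.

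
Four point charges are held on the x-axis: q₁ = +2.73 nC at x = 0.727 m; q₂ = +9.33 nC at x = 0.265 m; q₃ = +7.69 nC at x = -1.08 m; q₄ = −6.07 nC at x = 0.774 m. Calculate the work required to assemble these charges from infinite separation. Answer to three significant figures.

The work to assemble the configuration equals its total potential energy, U = Σ kqᵢqⱼ/rᵢⱼ over all pairs.
Pair separations: r₁₂ = 0.462 m, r₁₃ = 1.81 m, r₁₄ = 0.0470 m, r₂₃ = 1.35 m, r₂₄ = 0.509 m, r₃₄ = 1.85 m.
Summing all 6 pair terms gives U = -3.32×10⁻⁶ J.

-3.32×10⁻⁶ J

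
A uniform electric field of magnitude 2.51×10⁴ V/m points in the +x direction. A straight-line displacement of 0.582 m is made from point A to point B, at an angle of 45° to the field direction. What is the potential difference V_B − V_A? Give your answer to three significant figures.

Only the component of displacement along E changes the potential: ΔV = −E·d·cosθ.
ΔV = −(2.51×10⁴ V/m)(0.582 m)cos45° = -1.03×10⁴ V.

-1.03×10⁴ V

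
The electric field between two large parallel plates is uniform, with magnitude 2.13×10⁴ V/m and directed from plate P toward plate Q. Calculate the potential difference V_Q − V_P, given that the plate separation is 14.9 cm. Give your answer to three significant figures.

-3170 V

In a uniform field, potential decreases in the direction of E: ΔV = −E·d for a displacement d parallel to E.
Going from P to Q is a displacement of 14.9 cm along the field, so V_Q − V_P = −Ed = -3170 V.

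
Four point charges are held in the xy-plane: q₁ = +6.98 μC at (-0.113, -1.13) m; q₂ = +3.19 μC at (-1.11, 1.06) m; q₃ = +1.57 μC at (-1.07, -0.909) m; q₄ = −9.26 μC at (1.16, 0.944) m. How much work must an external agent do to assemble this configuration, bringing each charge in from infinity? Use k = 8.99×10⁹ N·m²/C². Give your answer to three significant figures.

The assembly work is the sum of pairwise potential energies, U = Σ_{i<j} kqᵢqⱼ/rᵢⱼ.
Pair separations: r₁₂ = 2.41 m, r₁₃ = 0.982 m, r₁₄ = 2.43 m, r₂₃ = 1.97 m, r₂₄ = 2.27 m, r₃₄ = 2.90 m.
Summing all 6 pair terms gives U = -0.194 J.

-0.194 J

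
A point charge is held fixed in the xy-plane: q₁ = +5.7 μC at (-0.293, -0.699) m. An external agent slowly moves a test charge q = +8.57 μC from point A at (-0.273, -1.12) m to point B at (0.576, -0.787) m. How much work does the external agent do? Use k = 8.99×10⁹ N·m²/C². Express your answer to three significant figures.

-0.539 J

For quasistatic motion the external work equals the change in potential energy: W_ext = qΔV = q(V_B − V_A).
At A: distance to the source charge is 0.421 m; V_A = kq₁/r = 1.22×10⁵ V.
At B: distance to the source charge is 0.873 m; V_B = kq₁/r = 5.87×10⁴ V.
ΔV = V_B − V_A = -6.29×10⁴ V.
W_ext = qΔV = (8.57×10⁻⁶ C)(-6.29×10⁴ V) = -0.539 J.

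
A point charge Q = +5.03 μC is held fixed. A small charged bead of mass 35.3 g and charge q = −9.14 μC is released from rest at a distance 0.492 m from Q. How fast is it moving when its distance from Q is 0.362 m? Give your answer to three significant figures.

4.13 m/s

Only the electrostatic force acts, so mechanical energy is conserved: ½mv² = U₁ − U₂ = kQq(1/r₁ − 1/r₂).
U₁ − U₂ = (8.99×10⁹ N·m²/C²)(5.03×10⁻⁶ C)(-9.14×10⁻⁶ C)(1/0.492 − 1/0.362) = 0.302 J.
v = √(2·0.302/0.0353) = 4.13 m/s.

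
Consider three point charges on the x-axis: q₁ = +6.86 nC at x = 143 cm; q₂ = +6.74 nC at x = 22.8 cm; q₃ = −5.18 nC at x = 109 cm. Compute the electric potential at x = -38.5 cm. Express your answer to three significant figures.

The total potential is the scalar sum of each charge's contribution, V = Σ kqᵢ/rᵢ.
Distances from the field point to each charge: r₁ = 1.81 m, r₂ = 0.613 m, r₃ = 1.48 m.
V = k[(6.86×10⁻⁹)/(1.81) + (6.74×10⁻⁹)/(0.613) + (-5.18×10⁻⁹)/(1.48)] = 101 V.

101 V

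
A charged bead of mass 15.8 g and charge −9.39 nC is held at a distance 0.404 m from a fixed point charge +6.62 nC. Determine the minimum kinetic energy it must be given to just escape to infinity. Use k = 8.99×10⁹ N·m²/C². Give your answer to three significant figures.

To just escape, total mechanical energy must reach zero at infinity: ½mv²_min + U = 0, so ½mv²_min = −U = |kQq|/r.
|U| = |kQq|/r = (8.99×10⁹ N·m²/C²)(6.62×10⁻⁹)(9.39×10⁻⁹)/(0.404) = 1.38×10⁻⁶ J.

1.38×10⁻⁶ J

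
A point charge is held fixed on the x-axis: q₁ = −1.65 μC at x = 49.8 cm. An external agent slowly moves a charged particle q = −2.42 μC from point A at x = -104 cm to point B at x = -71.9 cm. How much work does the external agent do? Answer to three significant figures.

6.16×10⁻³ J

For quasistatic motion the external work equals the change in potential energy: W_ext = qΔV = q(V_B − V_A).
At A: distance to the source charge is 1.54 m; V_A = kq₁/r = -9640 V.
At B: distance to the source charge is 1.22 m; V_B = kq₁/r = -1.22×10⁴ V.
ΔV = V_B − V_A = -2540 V.
W_ext = qΔV = (-2.42×10⁻⁶ C)(-2540 V) = 6.16×10⁻³ J.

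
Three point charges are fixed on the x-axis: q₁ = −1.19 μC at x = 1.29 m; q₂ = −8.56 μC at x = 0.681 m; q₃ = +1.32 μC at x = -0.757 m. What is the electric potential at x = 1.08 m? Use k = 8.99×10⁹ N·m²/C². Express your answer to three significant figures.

The total potential is the scalar sum of each charge's contribution, V = Σ kqᵢ/rᵢ.
Distances from the field point to each charge: r₁ = 0.210 m, r₂ = 0.399 m, r₃ = 1.84 m.
V = k[(-1.19×10⁻⁶)/(0.210) + (-8.56×10⁻⁶)/(0.399) + (1.32×10⁻⁶)/(1.84)] = -2.37×10⁵ V.

-2.37×10⁵ V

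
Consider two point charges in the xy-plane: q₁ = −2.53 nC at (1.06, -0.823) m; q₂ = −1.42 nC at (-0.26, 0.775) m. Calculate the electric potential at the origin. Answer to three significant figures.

The total potential is the scalar sum of each charge's contribution, V = Σ kqᵢ/rᵢ.
Distances from the field point to each charge: r₁ = 1.34 m, r₂ = 0.817 m.
V = k[(-2.53×10⁻⁹)/(1.34) + (-1.42×10⁻⁹)/(0.817)] = -32.6 V.

-32.6 V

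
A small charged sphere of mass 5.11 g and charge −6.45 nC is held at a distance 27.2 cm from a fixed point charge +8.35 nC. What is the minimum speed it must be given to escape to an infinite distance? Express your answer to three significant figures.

To just escape, total mechanical energy must reach zero at infinity: ½mv²_min + U = 0, so ½mv²_min = −U = |kQq|/r.
|U| = |kQq|/r = (8.99×10⁹ N·m²/C²)(8.35×10⁻⁹)(6.45×10⁻⁹)/(0.272) = 1.78×10⁻⁶ J.
v_min = √(2|U|/m) = √(2·1.78×10⁻⁶/5.11×10⁻³) = 0.0264 m/s.

0.0264 m/s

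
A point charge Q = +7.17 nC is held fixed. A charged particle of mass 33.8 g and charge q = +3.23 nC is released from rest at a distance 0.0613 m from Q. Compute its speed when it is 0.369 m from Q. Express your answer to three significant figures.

Only the electrostatic force acts, so mechanical energy is conserved: ½mv² = U₁ − U₂ = kQq(1/r₁ − 1/r₂).
U₁ − U₂ = (8.99×10⁹ N·m²/C²)(7.17×10⁻⁹ C)(3.23×10⁻⁹ C)(1/0.0613 − 1/0.369) = 2.83×10⁻⁶ J.
v = √(2·2.83×10⁻⁶/0.0338) = 0.0129 m/s.

0.0129 m/s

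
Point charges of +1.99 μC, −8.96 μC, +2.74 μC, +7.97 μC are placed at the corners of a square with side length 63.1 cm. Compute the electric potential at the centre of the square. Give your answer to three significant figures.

7.54×10⁴ V

Electric potential is a scalar, so the contributions from each charge add algebraically: V = Σ kqᵢ/rᵢ.
The distance from each corner to the centre is a√2/2 = 0.446 m.
V = k[(1.99×10⁻⁶)/(0.446) + (-8.96×10⁻⁶)/(0.446) + (2.74×10⁻⁶)/(0.446) + (7.97×10⁻⁶)/(0.446)] = 7.54×10⁴ V.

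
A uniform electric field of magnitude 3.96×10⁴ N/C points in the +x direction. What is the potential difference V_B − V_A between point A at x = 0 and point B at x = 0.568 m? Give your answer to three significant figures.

-2.25×10⁴ V

In a uniform field, potential decreases in the direction of E: V_B − V_A = −E·Δx.
V_B − V_A = −(3.96×10⁴ V/m)(0.568 m) = -2.25×10⁴ V.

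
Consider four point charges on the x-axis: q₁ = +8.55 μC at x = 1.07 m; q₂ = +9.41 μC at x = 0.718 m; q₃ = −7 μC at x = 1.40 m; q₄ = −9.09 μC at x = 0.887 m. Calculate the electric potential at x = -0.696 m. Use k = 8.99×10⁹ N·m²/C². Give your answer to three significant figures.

Electric potential is a scalar, so the contributions from each charge add algebraically: V = Σ kqᵢ/rᵢ.
Distances from the field point to each charge: r₁ = 1.77 m, r₂ = 1.41 m, r₃ = 2.10 m, r₄ = 1.58 m.
V = k[(8.55×10⁻⁶)/(1.77) + (9.41×10⁻⁶)/(1.41) + (-7.00×10⁻⁶)/(2.10) + (-9.09×10⁻⁶)/(1.58)] = 2.17×10⁴ V.

2.17×10⁴ V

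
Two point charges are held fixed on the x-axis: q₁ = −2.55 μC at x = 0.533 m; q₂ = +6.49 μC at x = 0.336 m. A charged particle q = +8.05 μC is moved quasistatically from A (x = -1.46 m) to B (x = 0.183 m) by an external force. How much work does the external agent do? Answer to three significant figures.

For quasistatic motion the external work equals the change in potential energy: W_ext = qΔV = q(V_B − V_A).
At A: distances to the source charges are 1.99 m, 1.80 m; V_A = Σ kqᵢ/rᵢ = 2.10×10⁴ V.
At B: distances to the source charges are 0.350 m, 0.153 m; V_B = Σ kqᵢ/rᵢ = 3.16×10⁵ V.
ΔV = V_B − V_A = 2.95×10⁵ V.
W_ext = qΔV = (8.05×10⁻⁶ C)(2.95×10⁵ V) = 2.37 J.

2.37 J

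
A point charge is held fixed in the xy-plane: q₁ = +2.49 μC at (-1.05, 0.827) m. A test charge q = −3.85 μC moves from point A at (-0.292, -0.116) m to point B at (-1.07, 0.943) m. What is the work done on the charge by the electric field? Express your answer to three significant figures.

0.661 J

The work done by the electric force is W_field = −ΔU = −q(V_B − V_A) = q(V_A − V_B).
At A: distance to the source charge is 1.21 m; V_A = kq₁/r = 1.85×10⁴ V.
At B: distance to the source charge is 0.118 m; V_B = kq₁/r = 1.90×10⁵ V.
ΔV = V_B − V_A = 1.72×10⁵ V.
W_field = −qΔV = −(-3.85×10⁻⁶ C)(1.72×10⁵ V) = 0.661 J.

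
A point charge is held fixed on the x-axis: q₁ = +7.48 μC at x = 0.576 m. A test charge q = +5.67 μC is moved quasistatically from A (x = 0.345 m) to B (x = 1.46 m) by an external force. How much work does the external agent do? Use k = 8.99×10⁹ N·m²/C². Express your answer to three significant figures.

For quasistatic motion the external work equals the change in potential energy: W_ext = qΔV = q(V_B − V_A).
At A: distance to the source charge is 0.231 m; V_A = kq₁/r = 2.91×10⁵ V.
At B: distance to the source charge is 0.884 m; V_B = kq₁/r = 7.61×10⁴ V.
ΔV = V_B − V_A = -2.15×10⁵ V.
W_ext = qΔV = (5.67×10⁻⁶ C)(-2.15×10⁵ V) = -1.22 J.

-1.22 J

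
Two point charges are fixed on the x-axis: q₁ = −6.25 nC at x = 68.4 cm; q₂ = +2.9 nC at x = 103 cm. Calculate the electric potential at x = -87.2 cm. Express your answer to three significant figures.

Electric potential is a scalar, so the contributions from each charge add algebraically: V = Σ kqᵢ/rᵢ.
Distances from the field point to each charge: r₁ = 1.56 m, r₂ = 1.90 m.
V = k[(-6.25×10⁻⁹)/(1.56) + (2.90×10⁻⁹)/(1.90)] = -22.4 V.

-22.4 V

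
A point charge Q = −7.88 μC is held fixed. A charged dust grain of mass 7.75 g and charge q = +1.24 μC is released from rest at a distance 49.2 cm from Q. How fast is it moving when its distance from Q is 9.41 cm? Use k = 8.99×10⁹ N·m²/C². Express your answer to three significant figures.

14.0 m/s

Only the electrostatic force acts, so mechanical energy is conserved: ½mv² = U₁ − U₂ = kQq(1/r₁ − 1/r₂).
U₁ − U₂ = (8.99×10⁹ N·m²/C²)(-7.88×10⁻⁶ C)(1.24×10⁻⁶ C)(1/0.492 − 1/0.0941) = 0.755 J.
v = √(2·0.755/7.75×10⁻³) = 14.0 m/s.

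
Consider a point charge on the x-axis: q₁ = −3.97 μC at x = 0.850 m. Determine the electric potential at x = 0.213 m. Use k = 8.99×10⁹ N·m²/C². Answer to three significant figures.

The total potential is the scalar sum of each charge's contribution, V = Σ kqᵢ/rᵢ.
V = k[(-3.97×10⁻⁶)/(0.637)] = -5.60×10⁴ V.

-5.60×10⁴ V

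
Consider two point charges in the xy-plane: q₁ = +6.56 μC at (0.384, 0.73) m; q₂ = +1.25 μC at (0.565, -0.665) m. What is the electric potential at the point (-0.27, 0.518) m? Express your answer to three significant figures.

The total potential is the scalar sum of each charge's contribution, V = Σ kqᵢ/rᵢ.
Distances from the field point to each charge: r₁ = 0.688 m, r₂ = 1.45 m.
V = k[(6.56×10⁻⁶)/(0.688) + (1.25×10⁻⁶)/(1.45)] = 9.35×10⁴ V.

9.35×10⁴ V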